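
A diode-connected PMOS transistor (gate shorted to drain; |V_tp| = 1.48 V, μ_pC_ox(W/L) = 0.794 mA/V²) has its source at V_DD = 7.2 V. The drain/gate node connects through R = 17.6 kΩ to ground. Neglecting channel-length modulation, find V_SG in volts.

V_SG = 2.32 V

With gate tied to drain, V_SG = V_SD ≥ V_SG − |V_tp|, so the device is in saturation.
KCL at the drain: ½ k_p (V_SG − |V_tp|)² = (V_DD − V_SG)/R.
Let x = V_SG − 1.48. Then 6.99 x² + x − 5.72 = 0, giving x = 0.836 V (positive root), so V_SG = 2.32 V.
I_D = (V_DD − V_SG)/R = (7.2 − 2.32) / 17.6 = 0.277 mA.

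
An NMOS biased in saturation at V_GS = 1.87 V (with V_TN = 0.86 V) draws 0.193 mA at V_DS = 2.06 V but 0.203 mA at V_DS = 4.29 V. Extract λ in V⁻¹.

With V_GS fixed, I_D ∝ (1 + λ V_DS) in saturation, so I_D2/I_D1 = (1 + λ V_DS2)/(1 + λ V_DS1).
0.203/0.193 = 1.052 = (1 + 4.29 λ)/(1 + 2.06 λ).
Solving: λ (I_D1 V_DS2 − I_D2 V_DS1) = I_D2 − I_D1, so λ = (0.203 − 0.193) / (0.193 × 4.29 − 0.203 × 2.06) = 0.01 / 0.41 = 0.0244 V⁻¹.

λ = 0.0244 V⁻¹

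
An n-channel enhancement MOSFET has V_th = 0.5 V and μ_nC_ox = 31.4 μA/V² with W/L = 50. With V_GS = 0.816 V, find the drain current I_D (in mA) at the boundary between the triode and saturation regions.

At the boundary V_DS = V_ov = V_GS − V_th = 0.816 − 0.5 = 0.316 V.
k_n = μ_nC_ox · (W/L) = 1.57 mA/V².
I_D = ½ k_n V_ov² = 0.5 × 1.57 × 0.316² = 0.0784 mA.

I_D = 0.0784 mA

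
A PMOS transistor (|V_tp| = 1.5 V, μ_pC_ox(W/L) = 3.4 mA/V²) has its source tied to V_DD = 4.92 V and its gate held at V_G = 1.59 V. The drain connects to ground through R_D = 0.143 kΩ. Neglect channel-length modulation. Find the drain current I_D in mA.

V_SG = V_DD − V_G = 4.92 − 1.59 = 3.33 V, so V_ov = 3.33 − 1.5 = 1.83 V.
Assume saturation: I_D = ½ k_p V_ov² = 0.5 × 3.4 × 1.83² = 5.69 mA, giving V_SD = V_DD − I_D R_D = 4.92 − 5.69 × 0.143 = 4.11 V.
V_SD = 4.11 V ≥ V_ov = 1.83 V, confirming saturation.

I_D = 5.69 mA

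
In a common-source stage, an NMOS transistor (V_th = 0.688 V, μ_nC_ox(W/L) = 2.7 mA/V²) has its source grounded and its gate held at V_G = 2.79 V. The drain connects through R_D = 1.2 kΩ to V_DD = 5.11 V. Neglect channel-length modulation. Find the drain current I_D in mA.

I_D = 3.61 mA

V_GS = V_G = 2.79 V, so V_ov = 2.79 − 0.688 = 2.1 V.
Assume saturation: I_D = ½ k_n V_ov² = 0.5 × 2.7 × 2.1² = 5.96 mA, giving V_DS = V_DD − I_D R_D = 5.11 − 5.96 × 1.2 = -2.05 V.
But -2.05 V < V_ov = 2.1 V, so the device is actually in triode.
In triode I_D = k_n[V_ov V_DS − ½ V_DS²] and I_D = (V_DD − V_DS)/R_D. Equating: 1.62 V_DS² − 7.81 V_DS + 5.11 = 0, giving V_DS = 0.781 V (the root below V_ov).
I_D = (5.11 − 0.781) / 1.2 = 3.61 mA.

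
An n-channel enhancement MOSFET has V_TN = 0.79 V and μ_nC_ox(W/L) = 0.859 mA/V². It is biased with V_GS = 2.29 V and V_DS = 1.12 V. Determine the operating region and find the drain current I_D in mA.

Triode; I_D = 0.904 mA

V_ov = V_GS − V_TN = 2.29 − 0.79 = 1.5 V.
Since V_DS = 1.12 V < V_ov = 1.5 V, the device is in the triode region.
I_D = k_n [V_ov · V_DS − ½ V_DS²] = 0.859 × [1.5 × 1.12 − 0.5 × 1.12²] = 0.904 mA.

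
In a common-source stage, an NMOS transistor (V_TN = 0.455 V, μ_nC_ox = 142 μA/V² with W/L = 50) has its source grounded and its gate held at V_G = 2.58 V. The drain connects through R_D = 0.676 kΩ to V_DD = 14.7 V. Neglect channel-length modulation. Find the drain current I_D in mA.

I_D = 16.0 mA

V_GS = V_G = 2.58 V, so V_ov = 2.58 − 0.455 = 2.12 V.
k_n = μ_nC_ox · (W/L) = 7.1 mA/V².
Assume saturation: I_D = ½ k_n V_ov² = 0.5 × 7.1 × 2.12² = 16 mA, giving V_DS = V_DD − I_D R_D = 14.7 − 16 × 0.676 = 3.86 V.
V_DS = 3.86 V ≥ V_ov = 2.12 V, confirming saturation.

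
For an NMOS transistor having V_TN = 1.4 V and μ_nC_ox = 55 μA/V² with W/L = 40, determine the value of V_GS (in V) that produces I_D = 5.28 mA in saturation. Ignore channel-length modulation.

V_GS = 3.59 V

k_n = μ_nC_ox · (W/L) = 2.2 mA/V².
In saturation I_D = ½ k_n (V_GS − V_TN)², so V_GS − V_TN = √(2 I_D / k_n) = √(2 × 5.28 / 2.2) = 2.19 V.
V_GS = 1.4 + 2.19 = 3.59 V.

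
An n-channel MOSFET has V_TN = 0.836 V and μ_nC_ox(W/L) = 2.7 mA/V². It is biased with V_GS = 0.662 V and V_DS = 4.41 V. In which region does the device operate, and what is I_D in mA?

Cutoff; I_D = 0 mA

V_GS = 0.662 V < V_TN = 0.836 V, so the transistor is in cutoff.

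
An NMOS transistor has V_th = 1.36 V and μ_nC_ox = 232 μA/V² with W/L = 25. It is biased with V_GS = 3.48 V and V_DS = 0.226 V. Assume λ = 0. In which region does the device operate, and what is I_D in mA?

Triode; I_D = 2.63 mA

k_n = μ_nC_ox · (W/L) = 5.8 mA/V².
V_ov = V_GS − V_th = 3.48 − 1.36 = 2.12 V.
Since V_DS = 0.226 V < V_ov = 2.12 V, the device is in the triode region.
I_D = k_n [V_ov · V_DS − ½ V_DS²] = 5.8 × [2.12 × 0.226 − 0.5 × 0.226²] = 2.63 mA.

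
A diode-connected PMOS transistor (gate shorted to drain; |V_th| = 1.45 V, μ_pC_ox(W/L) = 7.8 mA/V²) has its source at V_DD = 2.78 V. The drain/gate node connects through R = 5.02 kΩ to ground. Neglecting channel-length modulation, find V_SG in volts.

With gate tied to drain, V_SG = V_SD ≥ V_SG − |V_th|, so the device is in saturation.
KCL at the drain: ½ k_p (V_SG − |V_th|)² = (V_DD − V_SG)/R.
Let x = V_SG − 1.45. Then 19.6 x² + x − 1.33 = 0, giving x = 0.236 V (positive root), so V_SG = 1.69 V.
I_D = (V_DD − V_SG)/R = (2.78 − 1.69) / 5.02 = 0.218 mA.

V_SG = 1.69 V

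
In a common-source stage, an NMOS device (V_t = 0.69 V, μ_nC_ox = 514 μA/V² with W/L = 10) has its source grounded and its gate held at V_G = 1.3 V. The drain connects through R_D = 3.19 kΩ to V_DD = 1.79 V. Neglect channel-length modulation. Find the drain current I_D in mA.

V_GS = V_G = 1.3 V, so V_ov = 1.3 − 0.69 = 0.61 V.
k_n = μ_nC_ox · (W/L) = 5.14 mA/V².
Assume saturation: I_D = ½ k_n V_ov² = 0.5 × 5.14 × 0.61² = 0.956 mA, giving V_DS = V_DD − I_D R_D = 1.79 − 0.956 × 3.19 = -1.26 V.
But -1.26 V < V_ov = 0.61 V, so the device is actually in triode.
In triode I_D = k_n[V_ov V_DS − ½ V_DS²] and I_D = (V_DD − V_DS)/R_D. Equating: 8.2 V_DS² − 11 V_DS + 1.79 = 0, giving V_DS = 0.189 V (the root below V_ov).
I_D = (1.79 − 0.189) / 3.19 = 0.502 mA.

I_D = 0.502 mA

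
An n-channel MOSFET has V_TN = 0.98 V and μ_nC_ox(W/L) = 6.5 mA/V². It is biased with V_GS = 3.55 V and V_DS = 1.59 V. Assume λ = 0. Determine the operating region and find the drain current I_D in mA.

Triode; I_D = 18.3 mA

V_ov = V_GS − V_TN = 3.55 − 0.98 = 2.57 V.
Since V_DS = 1.59 V < V_ov = 2.57 V, the device is in the triode region.
I_D = k_n [V_ov · V_DS − ½ V_DS²] = 6.5 × [2.57 × 1.59 − 0.5 × 1.59²] = 18.3 mA.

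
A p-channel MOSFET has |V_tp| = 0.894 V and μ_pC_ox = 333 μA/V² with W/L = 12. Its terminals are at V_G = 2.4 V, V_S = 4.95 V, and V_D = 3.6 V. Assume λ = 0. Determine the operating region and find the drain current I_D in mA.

Triode; I_D = 5.29 mA

V_SG = V_S − V_G = 4.95 − 2.4 = 2.55 V; V_SD = V_S − V_D = 4.95 − 3.6 = 1.35 V.
k_p = μ_pC_ox · (W/L) = 3.996 mA/V².
V_ov = V_SG − |V_tp| = 2.55 − 0.894 = 1.66 V.
Since V_SD = 1.35 V < V_ov = 1.66 V, the device is in the triode region.
I_D = k_p [V_ov · V_SD − ½ V_SD²] = 3.996 × [1.66 × 1.35 − 0.5 × 1.35²] = 5.29 mA.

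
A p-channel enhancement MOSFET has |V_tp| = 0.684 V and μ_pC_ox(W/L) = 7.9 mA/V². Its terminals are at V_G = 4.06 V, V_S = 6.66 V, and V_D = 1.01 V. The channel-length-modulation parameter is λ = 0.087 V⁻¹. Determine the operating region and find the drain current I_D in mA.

Saturation; I_D = 21.6 mA

V_SG = V_S − V_G = 6.66 − 4.06 = 2.6 V; V_SD = V_S − V_D = 6.66 − 1.01 = 5.65 V.
V_ov = V_SG − |V_tp| = 2.6 − 0.684 = 1.92 V.
Since V_SD = 5.65 V ≥ V_ov = 1.92 V, the device is in saturation.
I_D = ½ k_p V_ov² (1 + λ V_SD) = 0.5 × 7.9 × 1.92² × (1 + 0.087 × 5.65) = 21.6 mA.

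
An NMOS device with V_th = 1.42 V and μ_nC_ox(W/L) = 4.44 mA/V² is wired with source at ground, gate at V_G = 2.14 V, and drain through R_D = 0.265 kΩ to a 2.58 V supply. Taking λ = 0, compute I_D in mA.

I_D = 1.15 mA

V_GS = V_G = 2.14 V, so V_ov = 2.14 − 1.42 = 0.72 V.
Assume saturation: I_D = ½ k_n V_ov² = 0.5 × 4.44 × 0.72² = 1.15 mA, giving V_DS = V_DD − I_D R_D = 2.58 − 1.15 × 0.265 = 2.28 V.
V_DS = 2.28 V ≥ V_ov = 0.72 V, confirming saturation.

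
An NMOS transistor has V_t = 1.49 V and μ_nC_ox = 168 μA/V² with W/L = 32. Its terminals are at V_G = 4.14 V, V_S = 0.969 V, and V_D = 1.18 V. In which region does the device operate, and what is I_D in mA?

Triode; I_D = 1.79 mA

V_GS = V_G − V_S = 4.14 − 0.969 = 3.17 V; V_DS = V_D − V_S = 1.18 − 0.969 = 0.211 V.
k_n = μ_nC_ox · (W/L) = 5.376 mA/V².
V_ov = V_GS − V_t = 3.17 − 1.49 = 1.68 V.
Since V_DS = 0.211 V < V_ov = 1.68 V, the device is in the triode region.
I_D = k_n [V_ov · V_DS − ½ V_DS²] = 5.376 × [1.68 × 0.211 − 0.5 × 0.211²] = 1.79 mA.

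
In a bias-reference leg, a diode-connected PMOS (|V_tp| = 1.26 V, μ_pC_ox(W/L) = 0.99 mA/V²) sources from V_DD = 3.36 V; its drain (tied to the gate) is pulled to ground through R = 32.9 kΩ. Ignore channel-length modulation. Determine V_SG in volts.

V_SG = 1.59 V

With gate tied to drain, V_SG = V_SD ≥ V_SG − |V_tp|, so the device is in saturation.
KCL at the drain: ½ k_p (V_SG − |V_tp|)² = (V_DD − V_SG)/R.
Let x = V_SG − 1.26. Then 16.3 x² + x − 2.1 = 0, giving x = 0.33 V (positive root), so V_SG = 1.59 V.
I_D = (V_DD − V_SG)/R = (3.36 − 1.59) / 32.9 = 0.0538 mA.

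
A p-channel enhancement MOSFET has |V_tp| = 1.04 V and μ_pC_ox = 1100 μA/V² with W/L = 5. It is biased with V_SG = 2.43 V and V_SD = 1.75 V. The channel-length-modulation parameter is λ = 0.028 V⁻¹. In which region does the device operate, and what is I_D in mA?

Saturation; I_D = 5.57 mA

k_p = μ_pC_ox · (W/L) = 5.5 mA/V².
V_ov = V_SG − |V_tp| = 2.43 − 1.04 = 1.39 V.
Since V_SD = 1.75 V ≥ V_ov = 1.39 V, the device is in saturation.
I_D = ½ k_p V_ov² (1 + λ V_SD) = 0.5 × 5.5 × 1.39² × (1 + 0.028 × 1.75) = 5.57 mA.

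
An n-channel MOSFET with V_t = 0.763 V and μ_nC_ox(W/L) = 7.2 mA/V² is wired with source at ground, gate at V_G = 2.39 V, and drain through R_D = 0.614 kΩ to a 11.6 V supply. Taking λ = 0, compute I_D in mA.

V_GS = V_G = 2.39 V, so V_ov = 2.39 − 0.763 = 1.63 V.
Assume saturation: I_D = ½ k_n V_ov² = 0.5 × 7.2 × 1.63² = 9.53 mA, giving V_DS = V_DD − I_D R_D = 11.6 − 9.53 × 0.614 = 5.75 V.
V_DS = 5.75 V ≥ V_ov = 1.63 V, confirming saturation.

I_D = 9.53 mA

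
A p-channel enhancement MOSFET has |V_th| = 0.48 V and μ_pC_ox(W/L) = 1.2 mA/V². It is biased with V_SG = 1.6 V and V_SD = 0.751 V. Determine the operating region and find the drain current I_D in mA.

Triode; I_D = 0.671 mA

V_ov = V_SG − |V_th| = 1.6 − 0.48 = 1.12 V.
Since V_SD = 0.751 V < V_ov = 1.12 V, the device is in the triode region.
I_D = k_p [V_ov · V_SD − ½ V_SD²] = 1.2 × [1.12 × 0.751 − 0.5 × 0.751²] = 0.671 mA.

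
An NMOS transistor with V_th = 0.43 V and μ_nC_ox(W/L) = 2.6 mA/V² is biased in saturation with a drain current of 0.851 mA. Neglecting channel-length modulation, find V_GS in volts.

V_GS = 1.24 V

In saturation I_D = ½ k_n (V_GS − V_th)², so V_GS − V_th = √(2 I_D / k_n) = √(2 × 0.851 / 2.6) = 0.809 V.
V_GS = 0.43 + 0.809 = 1.24 V.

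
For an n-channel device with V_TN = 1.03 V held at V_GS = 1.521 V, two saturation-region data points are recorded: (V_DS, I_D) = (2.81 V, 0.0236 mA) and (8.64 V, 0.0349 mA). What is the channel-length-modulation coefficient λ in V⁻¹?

With V_GS fixed, I_D ∝ (1 + λ V_DS) in saturation, so I_D2/I_D1 = (1 + λ V_DS2)/(1 + λ V_DS1).
0.0349/0.0236 = 1.479 = (1 + 8.64 λ)/(1 + 2.81 λ).
Solving: λ (I_D1 V_DS2 − I_D2 V_DS1) = I_D2 − I_D1, so λ = (0.0349 − 0.0236) / (0.0236 × 8.64 − 0.0349 × 2.81) = 0.0113 / 0.106 = 0.107 V⁻¹.

λ = 0.107 V⁻¹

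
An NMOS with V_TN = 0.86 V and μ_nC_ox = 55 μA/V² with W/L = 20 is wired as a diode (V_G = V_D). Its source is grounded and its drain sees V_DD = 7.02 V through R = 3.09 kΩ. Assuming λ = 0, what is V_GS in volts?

With gate tied to drain, V_GS = V_DS ≥ V_GS − V_TN, so the device is in saturation.
k_n = μ_nC_ox · (W/L) = 1.1 mA/V².
KCL at the drain: ½ k_n (V_GS − V_TN)² = (V_DD − V_GS)/R.
Let x = V_GS − 0.86. Then 1.7 x² + x − 6.16 = 0, giving x = 1.63 V (positive root), so V_GS = 2.49 V.
I_D = (V_DD − V_GS)/R = (7.02 − 2.49) / 3.09 = 1.47 mA.

V_GS = 2.49 V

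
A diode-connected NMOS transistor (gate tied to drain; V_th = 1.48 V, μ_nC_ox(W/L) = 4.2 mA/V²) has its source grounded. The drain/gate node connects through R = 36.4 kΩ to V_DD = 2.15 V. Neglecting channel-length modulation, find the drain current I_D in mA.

I_D = 0.0160 mA

With gate tied to drain, V_GS = V_DS ≥ V_GS − V_th, so the device is in saturation.
KCL at the drain: ½ k_n (V_GS − V_th)² = (V_DD − V_GS)/R.
Let x = V_GS − 1.48. Then 76.4 x² + x − 0.67 = 0, giving x = 0.0873 V (positive root), so V_GS = 1.57 V.
I_D = (V_DD − V_GS)/R = (2.15 − 1.57) / 36.4 = 0.016 mA.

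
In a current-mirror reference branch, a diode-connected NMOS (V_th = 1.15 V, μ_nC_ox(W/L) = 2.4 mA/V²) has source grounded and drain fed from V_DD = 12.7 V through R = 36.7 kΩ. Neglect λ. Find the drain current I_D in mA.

With gate tied to drain, V_GS = V_DS ≥ V_GS − V_th, so the device is in saturation.
KCL at the drain: ½ k_n (V_GS − V_th)² = (V_DD − V_GS)/R.
Let x = V_GS − 1.15. Then 44 x² + x − 11.55 = 0, giving x = 0.501 V (positive root), so V_GS = 1.65 V.
I_D = (V_DD − V_GS)/R = (12.7 − 1.65) / 36.7 = 0.301 mA.

I_D = 0.301 mA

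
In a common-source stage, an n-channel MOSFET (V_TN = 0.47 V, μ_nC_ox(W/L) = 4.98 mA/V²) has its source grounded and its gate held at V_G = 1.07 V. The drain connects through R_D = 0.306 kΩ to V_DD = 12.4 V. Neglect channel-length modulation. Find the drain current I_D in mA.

V_GS = V_G = 1.07 V, so V_ov = 1.07 − 0.47 = 0.6 V.
Assume saturation: I_D = ½ k_n V_ov² = 0.5 × 4.98 × 0.6² = 0.896 mA, giving V_DS = V_DD − I_D R_D = 12.4 − 0.896 × 0.306 = 12.1 V.
V_DS = 12.1 V ≥ V_ov = 0.6 V, confirming saturation.

I_D = 0.896 mA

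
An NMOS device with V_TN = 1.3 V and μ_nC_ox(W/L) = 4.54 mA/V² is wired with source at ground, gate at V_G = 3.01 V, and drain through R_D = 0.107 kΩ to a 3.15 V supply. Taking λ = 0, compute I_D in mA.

V_GS = V_G = 3.01 V, so V_ov = 3.01 − 1.3 = 1.71 V.
Assume saturation: I_D = ½ k_n V_ov² = 0.5 × 4.54 × 1.71² = 6.64 mA, giving V_DS = V_DD − I_D R_D = 3.15 − 6.64 × 0.107 = 2.44 V.
V_DS = 2.44 V ≥ V_ov = 1.71 V, confirming saturation.

I_D = 6.64 mA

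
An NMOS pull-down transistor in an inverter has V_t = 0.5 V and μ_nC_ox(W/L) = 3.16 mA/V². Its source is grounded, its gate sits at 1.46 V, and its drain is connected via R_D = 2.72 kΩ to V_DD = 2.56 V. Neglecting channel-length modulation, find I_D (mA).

V_GS = V_G = 1.46 V, so V_ov = 1.46 − 0.5 = 0.96 V.
Assume saturation: I_D = ½ k_n V_ov² = 0.5 × 3.16 × 0.96² = 1.46 mA, giving V_DS = V_DD − I_D R_D = 2.56 − 1.46 × 2.72 = -1.4 V.
But -1.4 V < V_ov = 0.96 V, so the device is actually in triode.
In triode I_D = k_n[V_ov V_DS − ½ V_DS²] and I_D = (V_DD − V_DS)/R_D. Equating: 4.3 V_DS² − 9.251 V_DS + 2.56 = 0, giving V_DS = 0.326 V (the root below V_ov).
I_D = (2.56 − 0.326) / 2.72 = 0.821 mA.

I_D = 0.821 mA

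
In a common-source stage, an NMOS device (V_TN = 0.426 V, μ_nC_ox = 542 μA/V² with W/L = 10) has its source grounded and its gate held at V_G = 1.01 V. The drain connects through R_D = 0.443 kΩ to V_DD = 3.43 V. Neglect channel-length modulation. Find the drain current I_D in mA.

V_GS = V_G = 1.01 V, so V_ov = 1.01 − 0.426 = 0.584 V.
k_n = μ_nC_ox · (W/L) = 5.42 mA/V².
Assume saturation: I_D = ½ k_n V_ov² = 0.5 × 5.42 × 0.584² = 0.924 mA, giving V_DS = V_DD − I_D R_D = 3.43 − 0.924 × 0.443 = 3.02 V.
V_DS = 3.02 V ≥ V_ov = 0.584 V, confirming saturation.

I_D = 0.924 mA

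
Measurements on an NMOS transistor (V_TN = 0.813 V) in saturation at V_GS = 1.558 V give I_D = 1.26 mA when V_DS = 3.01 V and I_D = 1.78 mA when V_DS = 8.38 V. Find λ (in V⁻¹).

λ = 0.100 V⁻¹

With V_GS fixed, I_D ∝ (1 + λ V_DS) in saturation, so I_D2/I_D1 = (1 + λ V_DS2)/(1 + λ V_DS1).
1.78/1.26 = 1.413 = (1 + 8.38 λ)/(1 + 3.01 λ).
Solving: λ (I_D1 V_DS2 − I_D2 V_DS1) = I_D2 − I_D1, so λ = (1.78 − 1.26) / (1.26 × 8.38 − 1.78 × 3.01) = 0.52 / 5.2 = 0.1 V⁻¹.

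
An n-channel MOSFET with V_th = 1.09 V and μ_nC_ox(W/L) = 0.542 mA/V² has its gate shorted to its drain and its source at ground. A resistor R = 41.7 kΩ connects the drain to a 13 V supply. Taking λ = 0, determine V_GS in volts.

With gate tied to drain, V_GS = V_DS ≥ V_GS − V_th, so the device is in saturation.
KCL at the drain: ½ k_n (V_GS − V_th)² = (V_DD − V_GS)/R.
Let x = V_GS − 1.09. Then 11.3 x² + x − 11.91 = 0, giving x = 0.983 V (positive root), so V_GS = 2.07 V.
I_D = (V_DD − V_GS)/R = (13 − 2.07) / 41.7 = 0.262 mA.

V_GS = 2.07 V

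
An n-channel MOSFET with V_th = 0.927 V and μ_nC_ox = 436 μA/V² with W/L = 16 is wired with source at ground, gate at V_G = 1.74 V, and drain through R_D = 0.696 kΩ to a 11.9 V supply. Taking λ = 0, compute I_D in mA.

I_D = 2.31 mA

V_GS = V_G = 1.74 V, so V_ov = 1.74 − 0.927 = 0.813 V.
k_n = μ_nC_ox · (W/L) = 6.976 mA/V².
Assume saturation: I_D = ½ k_n V_ov² = 0.5 × 6.976 × 0.813² = 2.31 mA, giving V_DS = V_DD − I_D R_D = 11.9 − 2.31 × 0.696 = 10.3 V.
V_DS = 10.3 V ≥ V_ov = 0.813 V, confirming saturation.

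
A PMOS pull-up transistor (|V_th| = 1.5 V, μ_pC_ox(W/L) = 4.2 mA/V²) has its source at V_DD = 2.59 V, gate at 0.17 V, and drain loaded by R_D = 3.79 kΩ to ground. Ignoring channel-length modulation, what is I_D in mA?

V_SG = V_DD − V_G = 2.59 − 0.17 = 2.42 V, so V_ov = 2.42 − 1.5 = 0.92 V.
Assume saturation: I_D = ½ k_p V_ov² = 0.5 × 4.2 × 0.92² = 1.78 mA, giving V_SD = V_DD − I_D R_D = 2.59 − 1.78 × 3.79 = -4.15 V.
But -4.15 V < V_ov = 0.92 V, so the device is actually in triode.
In triode I_D = k_p[V_ov V_SD − ½ V_SD²] and I_D = (V_DD − V_SD)/R_D. Equating: 7.96 V_SD² − 15.64 V_SD + 2.59 = 0, giving V_SD = 0.182 V (the root below V_ov).
I_D = (2.59 − 0.182) / 3.79 = 0.635 mA.

I_D = 0.635 mA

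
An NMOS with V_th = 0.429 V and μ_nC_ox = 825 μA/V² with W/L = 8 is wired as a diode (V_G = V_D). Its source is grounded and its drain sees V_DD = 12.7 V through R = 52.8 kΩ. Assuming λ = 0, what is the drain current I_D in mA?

I_D = 0.227 mA

With gate tied to drain, V_GS = V_DS ≥ V_GS − V_th, so the device is in saturation.
k_n = μ_nC_ox · (W/L) = 6.6 mA/V².
KCL at the drain: ½ k_n (V_GS − V_th)² = (V_DD − V_GS)/R.
Let x = V_GS − 0.429. Then 174 x² + x − 12.27 = 0, giving x = 0.263 V (positive root), so V_GS = 0.692 V.
I_D = (V_DD − V_GS)/R = (12.7 − 0.692) / 52.8 = 0.227 mA.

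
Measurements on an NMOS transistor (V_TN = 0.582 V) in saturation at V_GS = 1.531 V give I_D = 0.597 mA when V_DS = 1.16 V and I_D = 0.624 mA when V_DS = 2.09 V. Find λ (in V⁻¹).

λ = 0.0515 V⁻¹

With V_GS fixed, I_D ∝ (1 + λ V_DS) in saturation, so I_D2/I_D1 = (1 + λ V_DS2)/(1 + λ V_DS1).
0.624/0.597 = 1.045 = (1 + 2.09 λ)/(1 + 1.16 λ).
Solving: λ (I_D1 V_DS2 − I_D2 V_DS1) = I_D2 − I_D1, so λ = (0.624 − 0.597) / (0.597 × 2.09 − 0.624 × 1.16) = 0.027 / 0.524 = 0.0515 V⁻¹.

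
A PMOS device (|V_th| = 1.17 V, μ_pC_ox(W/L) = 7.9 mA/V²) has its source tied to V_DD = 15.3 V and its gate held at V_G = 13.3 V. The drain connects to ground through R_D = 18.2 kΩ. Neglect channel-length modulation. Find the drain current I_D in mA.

V_SG = V_DD − V_G = 15.3 − 13.3 = 2 V, so V_ov = 2 − 1.17 = 0.83 V.
Assume saturation: I_D = ½ k_p V_ov² = 0.5 × 7.9 × 0.83² = 2.72 mA, giving V_SD = V_DD − I_D R_D = 15.3 − 2.72 × 18.2 = -34.2 V.
But -34.2 V < V_ov = 0.83 V, so the device is actually in triode.
In triode I_D = k_p[V_ov V_SD − ½ V_SD²] and I_D = (V_DD − V_SD)/R_D. Equating: 71.9 V_SD² − 120.3 V_SD + 15.3 = 0, giving V_SD = 0.139 V (the root below V_ov).
I_D = (15.3 − 0.139) / 18.2 = 0.833 mA.

I_D = 0.833 mA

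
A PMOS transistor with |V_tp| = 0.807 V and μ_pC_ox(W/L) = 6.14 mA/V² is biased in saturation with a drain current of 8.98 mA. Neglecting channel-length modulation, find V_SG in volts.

V_SG = 2.52 V

In saturation I_D = ½ k_p (V_SG − |V_tp|)², so V_SG − |V_tp| = √(2 I_D / k_p) = √(2 × 8.98 / 6.14) = 1.71 V.
V_SG = 0.807 + 1.71 = 2.52 V.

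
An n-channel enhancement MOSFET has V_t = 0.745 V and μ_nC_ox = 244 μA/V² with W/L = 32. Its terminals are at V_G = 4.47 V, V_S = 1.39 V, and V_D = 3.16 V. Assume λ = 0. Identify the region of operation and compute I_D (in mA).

V_GS = V_G − V_S = 4.47 − 1.39 = 3.08 V; V_DS = V_D − V_S = 3.16 − 1.39 = 1.77 V.
k_n = μ_nC_ox · (W/L) = 7.808 mA/V².
V_ov = V_GS − V_t = 3.08 − 0.745 = 2.33 V.
Since V_DS = 1.77 V < V_ov = 2.33 V, the device is in the triode region.
I_D = k_n [V_ov · V_DS − ½ V_DS²] = 7.808 × [2.33 × 1.77 − 0.5 × 1.77²] = 20 mA.

Triode; I_D = 20.0 mA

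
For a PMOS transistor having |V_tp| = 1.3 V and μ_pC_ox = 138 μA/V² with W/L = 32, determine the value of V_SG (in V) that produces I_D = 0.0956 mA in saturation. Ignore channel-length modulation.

k_p = μ_pC_ox · (W/L) = 4.416 mA/V².
In saturation I_D = ½ k_p (V_SG − |V_tp|)², so V_SG − |V_tp| = √(2 I_D / k_p) = √(2 × 0.0956 / 4.416) = 0.208 V.
V_SG = 1.3 + 0.208 = 1.51 V.

V_SG = 1.51 V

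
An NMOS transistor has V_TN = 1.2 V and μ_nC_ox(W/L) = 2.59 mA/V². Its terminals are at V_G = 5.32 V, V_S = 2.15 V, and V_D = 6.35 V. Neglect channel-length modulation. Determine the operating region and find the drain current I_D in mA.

Saturation; I_D = 5.03 mA

V_GS = V_G − V_S = 5.32 − 2.15 = 3.17 V; V_DS = V_D − V_S = 6.35 − 2.15 = 4.2 V.
V_ov = V_GS − V_TN = 3.17 − 1.2 = 1.97 V.
Since V_DS = 4.2 V ≥ V_ov = 1.97 V, the device is in saturation.
I_D = ½ k_n V_ov² = 0.5 × 2.59 × 1.97² = 5.03 mA.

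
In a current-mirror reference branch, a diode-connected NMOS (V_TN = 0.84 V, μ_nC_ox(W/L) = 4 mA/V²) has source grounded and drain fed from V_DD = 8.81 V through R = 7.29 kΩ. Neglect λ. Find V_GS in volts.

With gate tied to drain, V_GS = V_DS ≥ V_GS − V_TN, so the device is in saturation.
KCL at the drain: ½ k_n (V_GS − V_TN)² = (V_DD − V_GS)/R.
Let x = V_GS − 0.84. Then 14.6 x² + x − 7.97 = 0, giving x = 0.706 V (positive root), so V_GS = 1.55 V.
I_D = (V_DD − V_GS)/R = (8.81 − 1.55) / 7.29 = 0.996 mA.

V_GS = 1.55 V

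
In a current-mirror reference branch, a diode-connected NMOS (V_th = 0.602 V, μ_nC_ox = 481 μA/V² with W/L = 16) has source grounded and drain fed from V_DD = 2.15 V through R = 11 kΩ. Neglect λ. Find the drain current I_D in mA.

With gate tied to drain, V_GS = V_DS ≥ V_GS − V_th, so the device is in saturation.
k_n = μ_nC_ox · (W/L) = 7.696 mA/V².
KCL at the drain: ½ k_n (V_GS − V_th)² = (V_DD − V_GS)/R.
Let x = V_GS − 0.602. Then 42.3 x² + x − 1.548 = 0, giving x = 0.18 V (positive root), so V_GS = 0.782 V.
I_D = (V_DD − V_GS)/R = (2.15 − 0.782) / 11 = 0.124 mA.

I_D = 0.124 mA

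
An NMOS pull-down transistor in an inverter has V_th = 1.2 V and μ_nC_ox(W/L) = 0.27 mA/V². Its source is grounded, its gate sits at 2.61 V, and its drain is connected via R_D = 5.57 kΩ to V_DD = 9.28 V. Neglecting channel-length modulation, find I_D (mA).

I_D = 0.268 mA

V_GS = V_G = 2.61 V, so V_ov = 2.61 − 1.2 = 1.41 V.
Assume saturation: I_D = ½ k_n V_ov² = 0.5 × 0.27 × 1.41² = 0.268 mA, giving V_DS = V_DD − I_D R_D = 9.28 − 0.268 × 5.57 = 7.79 V.
V_DS = 7.79 V ≥ V_ov = 1.41 V, confirming saturation.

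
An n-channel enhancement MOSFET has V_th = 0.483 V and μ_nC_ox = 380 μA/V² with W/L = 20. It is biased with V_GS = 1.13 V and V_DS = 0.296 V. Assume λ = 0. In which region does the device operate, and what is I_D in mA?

k_n = μ_nC_ox · (W/L) = 7.6 mA/V².
V_ov = V_GS − V_th = 1.13 − 0.483 = 0.647 V.
Since V_DS = 0.296 V < V_ov = 0.647 V, the device is in the triode region.
I_D = k_n [V_ov · V_DS − ½ V_DS²] = 7.6 × [0.647 × 0.296 − 0.5 × 0.296²] = 1.12 mA.

Triode; I_D = 1.12 mA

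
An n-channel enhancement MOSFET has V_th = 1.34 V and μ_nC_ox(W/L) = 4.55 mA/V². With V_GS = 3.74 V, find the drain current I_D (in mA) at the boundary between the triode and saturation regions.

At the boundary V_DS = V_ov = V_GS − V_th = 3.74 − 1.34 = 2.4 V.
I_D = ½ k_n V_ov² = 0.5 × 4.55 × 2.4² = 13.1 mA.

I_D = 13.1 mA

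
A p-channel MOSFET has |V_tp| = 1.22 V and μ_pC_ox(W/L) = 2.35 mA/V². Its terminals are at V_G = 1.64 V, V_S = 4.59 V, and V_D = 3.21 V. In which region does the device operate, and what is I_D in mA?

Triode; I_D = 3.37 mA

V_SG = V_S − V_G = 4.59 − 1.64 = 2.95 V; V_SD = V_S − V_D = 4.59 − 3.21 = 1.38 V.
V_ov = V_SG − |V_tp| = 2.95 − 1.22 = 1.73 V.
Since V_SD = 1.38 V < V_ov = 1.73 V, the device is in the triode region.
I_D = k_p [V_ov · V_SD − ½ V_SD²] = 2.35 × [1.73 × 1.38 − 0.5 × 1.38²] = 3.37 mA.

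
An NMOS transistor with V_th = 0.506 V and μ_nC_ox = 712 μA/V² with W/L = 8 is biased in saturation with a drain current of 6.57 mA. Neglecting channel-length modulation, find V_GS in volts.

k_n = μ_nC_ox · (W/L) = 5.696 mA/V².
In saturation I_D = ½ k_n (V_GS − V_th)², so V_GS − V_th = √(2 I_D / k_n) = √(2 × 6.57 / 5.696) = 1.52 V.
V_GS = 0.506 + 1.52 = 2.02 V.

V_GS = 2.02 V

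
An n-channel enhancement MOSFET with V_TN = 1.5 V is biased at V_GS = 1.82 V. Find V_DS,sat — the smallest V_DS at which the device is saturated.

The boundary between triode and saturation is V_DS = V_GS − V_TN = V_ov.
V_ov = 1.82 − 1.5 = 0.32 V.

V_DS,sat = 0.320 V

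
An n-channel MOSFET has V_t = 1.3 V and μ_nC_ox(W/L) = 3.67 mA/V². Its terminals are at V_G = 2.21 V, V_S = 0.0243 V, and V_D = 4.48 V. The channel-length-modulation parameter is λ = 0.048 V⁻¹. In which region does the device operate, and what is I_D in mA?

Saturation; I_D = 1.75 mA

V_GS = V_G − V_S = 2.21 − 0.0243 = 2.19 V; V_DS = V_D − V_S = 4.48 − 0.0243 = 4.46 V.
V_ov = V_GS − V_t = 2.19 − 1.3 = 0.886 V.
Since V_DS = 4.46 V ≥ V_ov = 0.886 V, the device is in saturation.
I_D = ½ k_n V_ov² (1 + λ V_DS) = 0.5 × 3.67 × 0.886² × (1 + 0.048 × 4.46) = 1.75 mA.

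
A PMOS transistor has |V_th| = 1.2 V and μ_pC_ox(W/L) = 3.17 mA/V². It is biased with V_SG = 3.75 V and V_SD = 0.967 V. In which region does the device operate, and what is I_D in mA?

V_ov = V_SG − |V_th| = 3.75 − 1.2 = 2.55 V.
Since V_SD = 0.967 V < V_ov = 2.55 V, the device is in the triode region.
I_D = k_p [V_ov · V_SD − ½ V_SD²] = 3.17 × [2.55 × 0.967 − 0.5 × 0.967²] = 6.33 mA.

Triode; I_D = 6.33 mA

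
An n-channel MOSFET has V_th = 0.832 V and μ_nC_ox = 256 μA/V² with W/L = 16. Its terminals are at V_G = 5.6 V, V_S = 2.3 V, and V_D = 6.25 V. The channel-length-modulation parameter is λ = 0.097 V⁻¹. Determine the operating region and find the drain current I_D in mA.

V_GS = V_G − V_S = 5.6 − 2.3 = 3.3 V; V_DS = V_D − V_S = 6.25 − 2.3 = 3.95 V.
k_n = μ_nC_ox · (W/L) = 4.096 mA/V².
V_ov = V_GS − V_th = 3.3 − 0.832 = 2.47 V.
Since V_DS = 3.95 V ≥ V_ov = 2.47 V, the device is in saturation.
I_D = ½ k_n V_ov² (1 + λ V_DS) = 0.5 × 4.096 × 2.47² × (1 + 0.097 × 3.95) = 17.3 mA.

Saturation; I_D = 17.3 mA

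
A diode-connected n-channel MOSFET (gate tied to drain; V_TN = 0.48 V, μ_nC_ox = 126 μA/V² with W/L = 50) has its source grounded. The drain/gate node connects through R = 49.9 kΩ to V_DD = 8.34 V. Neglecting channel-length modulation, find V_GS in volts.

With gate tied to drain, V_GS = V_DS ≥ V_GS − V_TN, so the device is in saturation.
k_n = μ_nC_ox · (W/L) = 6.3 mA/V².
KCL at the drain: ½ k_n (V_GS − V_TN)² = (V_DD − V_GS)/R.
Let x = V_GS − 0.48. Then 157 x² + x − 7.86 = 0, giving x = 0.22 V (positive root), so V_GS = 0.7 V.
I_D = (V_DD − V_GS)/R = (8.34 − 0.7) / 49.9 = 0.153 mA.

V_GS = 0.700 V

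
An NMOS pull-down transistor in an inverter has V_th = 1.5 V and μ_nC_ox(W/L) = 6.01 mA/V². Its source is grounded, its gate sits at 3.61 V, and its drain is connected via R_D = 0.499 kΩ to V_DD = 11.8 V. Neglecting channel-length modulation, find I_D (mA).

I_D = 13.4 mA

V_GS = V_G = 3.61 V, so V_ov = 3.61 − 1.5 = 2.11 V.
Assume saturation: I_D = ½ k_n V_ov² = 0.5 × 6.01 × 2.11² = 13.4 mA, giving V_DS = V_DD − I_D R_D = 11.8 − 13.4 × 0.499 = 5.12 V.
V_DS = 5.12 V ≥ V_ov = 2.11 V, confirming saturation.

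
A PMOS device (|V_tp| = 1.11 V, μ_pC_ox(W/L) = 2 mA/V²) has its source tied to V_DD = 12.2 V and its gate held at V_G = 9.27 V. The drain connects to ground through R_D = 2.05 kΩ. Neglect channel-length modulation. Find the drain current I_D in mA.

V_SG = V_DD − V_G = 12.2 − 9.27 = 2.93 V, so V_ov = 2.93 − 1.11 = 1.82 V.
Assume saturation: I_D = ½ k_p V_ov² = 0.5 × 2 × 1.82² = 3.31 mA, giving V_SD = V_DD − I_D R_D = 12.2 − 3.31 × 2.05 = 5.41 V.
V_SD = 5.41 V ≥ V_ov = 1.82 V, confirming saturation.

I_D = 3.31 mA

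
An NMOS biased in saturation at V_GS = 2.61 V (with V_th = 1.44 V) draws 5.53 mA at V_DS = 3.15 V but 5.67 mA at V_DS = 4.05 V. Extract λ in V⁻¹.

λ = 0.0309 V⁻¹

With V_GS fixed, I_D ∝ (1 + λ V_DS) in saturation, so I_D2/I_D1 = (1 + λ V_DS2)/(1 + λ V_DS1).
5.67/5.53 = 1.025 = (1 + 4.05 λ)/(1 + 3.15 λ).
Solving: λ (I_D1 V_DS2 − I_D2 V_DS1) = I_D2 − I_D1, so λ = (5.67 − 5.53) / (5.53 × 4.05 − 5.67 × 3.15) = 0.14 / 4.54 = 0.0309 V⁻¹.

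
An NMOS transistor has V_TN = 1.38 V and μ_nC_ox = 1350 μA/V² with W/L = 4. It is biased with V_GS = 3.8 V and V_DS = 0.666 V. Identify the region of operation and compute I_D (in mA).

Triode; I_D = 7.51 mA

k_n = μ_nC_ox · (W/L) = 5.4 mA/V².
V_ov = V_GS − V_TN = 3.8 − 1.38 = 2.42 V.
Since V_DS = 0.666 V < V_ov = 2.42 V, the device is in the triode region.
I_D = k_n [V_ov · V_DS − ½ V_DS²] = 5.4 × [2.42 × 0.666 − 0.5 × 0.666²] = 7.51 mA.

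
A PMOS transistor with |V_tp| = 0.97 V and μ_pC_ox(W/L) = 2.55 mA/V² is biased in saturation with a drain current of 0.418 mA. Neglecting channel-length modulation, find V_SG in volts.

V_SG = 1.54 V

In saturation I_D = ½ k_p (V_SG − |V_tp|)², so V_SG − |V_tp| = √(2 I_D / k_p) = √(2 × 0.418 / 2.55) = 0.573 V.
V_SG = 0.97 + 0.573 = 1.54 V.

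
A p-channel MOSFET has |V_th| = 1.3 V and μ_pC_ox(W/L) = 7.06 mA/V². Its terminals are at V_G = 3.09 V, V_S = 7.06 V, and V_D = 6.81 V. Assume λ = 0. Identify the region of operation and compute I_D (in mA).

V_SG = V_S − V_G = 7.06 − 3.09 = 3.97 V; V_SD = V_S − V_D = 7.06 − 6.81 = 0.25 V.
V_ov = V_SG − |V_th| = 3.97 − 1.3 = 2.67 V.
Since V_SD = 0.25 V < V_ov = 2.67 V, the device is in the triode region.
I_D = k_p [V_ov · V_SD − ½ V_SD²] = 7.06 × [2.67 × 0.25 − 0.5 × 0.25²] = 4.49 mA.

Triode; I_D = 4.49 mA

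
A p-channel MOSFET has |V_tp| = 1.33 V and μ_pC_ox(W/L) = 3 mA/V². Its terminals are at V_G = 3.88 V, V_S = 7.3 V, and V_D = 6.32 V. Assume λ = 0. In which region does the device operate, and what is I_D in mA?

Triode; I_D = 4.70 mA

V_SG = V_S − V_G = 7.3 − 3.88 = 3.42 V; V_SD = V_S − V_D = 7.3 − 6.32 = 0.98 V.
V_ov = V_SG − |V_tp| = 3.42 − 1.33 = 2.09 V.
Since V_SD = 0.98 V < V_ov = 2.09 V, the device is in the triode region.
I_D = k_p [V_ov · V_SD − ½ V_SD²] = 3 × [2.09 × 0.98 − 0.5 × 0.98²] = 4.7 mA.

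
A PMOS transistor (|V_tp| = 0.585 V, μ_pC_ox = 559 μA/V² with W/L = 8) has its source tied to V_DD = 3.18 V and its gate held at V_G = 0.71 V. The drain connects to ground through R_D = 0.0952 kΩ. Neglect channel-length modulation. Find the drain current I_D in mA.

I_D = 7.95 mA

V_SG = V_DD − V_G = 3.18 − 0.71 = 2.47 V, so V_ov = 2.47 − 0.585 = 1.89 V.
k_p = μ_pC_ox · (W/L) = 4.472 mA/V².
Assume saturation: I_D = ½ k_p V_ov² = 0.5 × 4.472 × 1.89² = 7.95 mA, giving V_SD = V_DD − I_D R_D = 3.18 − 7.95 × 0.0952 = 2.42 V.
V_SD = 2.42 V ≥ V_ov = 1.89 V, confirming saturation.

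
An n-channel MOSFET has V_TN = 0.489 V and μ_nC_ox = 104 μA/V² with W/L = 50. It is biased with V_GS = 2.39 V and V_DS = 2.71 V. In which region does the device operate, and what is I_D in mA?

k_n = μ_nC_ox · (W/L) = 5.2 mA/V².
V_ov = V_GS − V_TN = 2.39 − 0.489 = 1.9 V.
Since V_DS = 2.71 V ≥ V_ov = 1.9 V, the device is in saturation.
I_D = ½ k_n V_ov² = 0.5 × 5.2 × 1.9² = 9.4 mA.

Saturation; I_D = 9.40 mA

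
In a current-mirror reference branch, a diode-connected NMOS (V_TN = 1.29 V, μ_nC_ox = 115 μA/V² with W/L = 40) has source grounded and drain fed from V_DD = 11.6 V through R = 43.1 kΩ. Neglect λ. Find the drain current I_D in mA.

With gate tied to drain, V_GS = V_DS ≥ V_GS − V_TN, so the device is in saturation.
k_n = μ_nC_ox · (W/L) = 4.6 mA/V².
KCL at the drain: ½ k_n (V_GS − V_TN)² = (V_DD − V_GS)/R.
Let x = V_GS − 1.29. Then 99.1 x² + x − 10.31 = 0, giving x = 0.317 V (positive root), so V_GS = 1.61 V.
I_D = (V_DD − V_GS)/R = (11.6 − 1.61) / 43.1 = 0.232 mA.

I_D = 0.232 mA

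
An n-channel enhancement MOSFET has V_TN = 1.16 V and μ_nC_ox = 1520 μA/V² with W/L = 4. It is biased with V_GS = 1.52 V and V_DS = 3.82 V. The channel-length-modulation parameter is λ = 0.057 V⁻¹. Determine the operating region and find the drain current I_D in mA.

Saturation; I_D = 0.480 mA

k_n = μ_nC_ox · (W/L) = 6.08 mA/V².
V_ov = V_GS − V_TN = 1.52 − 1.16 = 0.36 V.
Since V_DS = 3.82 V ≥ V_ov = 0.36 V, the device is in saturation.
I_D = ½ k_n V_ov² (1 + λ V_DS) = 0.5 × 6.08 × 0.36² × (1 + 0.057 × 3.82) = 0.48 mA.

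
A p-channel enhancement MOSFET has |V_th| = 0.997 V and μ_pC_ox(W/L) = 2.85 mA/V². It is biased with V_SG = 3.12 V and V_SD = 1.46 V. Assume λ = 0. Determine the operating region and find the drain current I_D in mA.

V_ov = V_SG − |V_th| = 3.12 − 0.997 = 2.12 V.
Since V_SD = 1.46 V < V_ov = 2.12 V, the device is in the triode region.
I_D = k_p [V_ov · V_SD − ½ V_SD²] = 2.85 × [2.12 × 1.46 − 0.5 × 1.46²] = 5.8 mA.

Triode; I_D = 5.80 mA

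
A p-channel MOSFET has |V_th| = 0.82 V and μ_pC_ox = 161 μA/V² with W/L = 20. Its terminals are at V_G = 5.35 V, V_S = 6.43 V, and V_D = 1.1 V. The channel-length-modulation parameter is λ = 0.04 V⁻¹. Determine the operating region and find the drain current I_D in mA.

Saturation; I_D = 0.132 mA

V_SG = V_S − V_G = 6.43 − 5.35 = 1.08 V; V_SD = V_S − V_D = 6.43 − 1.1 = 5.33 V.
k_p = μ_pC_ox · (W/L) = 3.22 mA/V².
V_ov = V_SG − |V_th| = 1.08 − 0.82 = 0.26 V.
Since V_SD = 5.33 V ≥ V_ov = 0.26 V, the device is in saturation.
I_D = ½ k_p V_ov² (1 + λ V_SD) = 0.5 × 3.22 × 0.26² × (1 + 0.04 × 5.33) = 0.132 mA.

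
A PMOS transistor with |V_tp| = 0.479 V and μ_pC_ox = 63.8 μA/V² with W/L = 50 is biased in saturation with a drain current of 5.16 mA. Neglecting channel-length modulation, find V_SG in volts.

V_SG = 2.28 V

k_p = μ_pC_ox · (W/L) = 3.19 mA/V².
In saturation I_D = ½ k_p (V_SG − |V_tp|)², so V_SG − |V_tp| = √(2 I_D / k_p) = √(2 × 5.16 / 3.19) = 1.8 V.
V_SG = 0.479 + 1.8 = 2.28 V.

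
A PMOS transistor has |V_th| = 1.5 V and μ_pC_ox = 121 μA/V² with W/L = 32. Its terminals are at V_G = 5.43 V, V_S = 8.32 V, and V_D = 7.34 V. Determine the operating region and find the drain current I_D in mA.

Triode; I_D = 3.42 mA

V_SG = V_S − V_G = 8.32 − 5.43 = 2.89 V; V_SD = V_S − V_D = 8.32 − 7.34 = 0.98 V.
k_p = μ_pC_ox · (W/L) = 3.872 mA/V².
V_ov = V_SG − |V_th| = 2.89 − 1.5 = 1.39 V.
Since V_SD = 0.98 V < V_ov = 1.39 V, the device is in the triode region.
I_D = k_p [V_ov · V_SD − ½ V_SD²] = 3.872 × [1.39 × 0.98 − 0.5 × 0.98²] = 3.42 mA.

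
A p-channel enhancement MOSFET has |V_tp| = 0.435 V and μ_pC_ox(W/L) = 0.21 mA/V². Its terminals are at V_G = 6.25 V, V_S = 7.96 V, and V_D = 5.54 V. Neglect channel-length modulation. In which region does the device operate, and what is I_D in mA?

V_SG = V_S − V_G = 7.96 − 6.25 = 1.71 V; V_SD = V_S − V_D = 7.96 − 5.54 = 2.42 V.
V_ov = V_SG − |V_tp| = 1.71 − 0.435 = 1.27 V.
Since V_SD = 2.42 V ≥ V_ov = 1.27 V, the device is in saturation.
I_D = ½ k_p V_ov² = 0.5 × 0.21 × 1.27² = 0.171 mA.

Saturation; I_D = 0.171 mA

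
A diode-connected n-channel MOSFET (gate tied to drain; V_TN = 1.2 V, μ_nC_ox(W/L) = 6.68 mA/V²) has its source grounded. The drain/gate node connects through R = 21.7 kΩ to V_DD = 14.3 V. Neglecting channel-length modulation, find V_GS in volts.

V_GS = 1.62 V

With gate tied to drain, V_GS = V_DS ≥ V_GS − V_TN, so the device is in saturation.
KCL at the drain: ½ k_n (V_GS − V_TN)² = (V_DD − V_GS)/R.
Let x = V_GS − 1.2. Then 72.5 x² + x − 13.1 = 0, giving x = 0.418 V (positive root), so V_GS = 1.62 V.
I_D = (V_DD − V_GS)/R = (14.3 − 1.62) / 21.7 = 0.584 mA.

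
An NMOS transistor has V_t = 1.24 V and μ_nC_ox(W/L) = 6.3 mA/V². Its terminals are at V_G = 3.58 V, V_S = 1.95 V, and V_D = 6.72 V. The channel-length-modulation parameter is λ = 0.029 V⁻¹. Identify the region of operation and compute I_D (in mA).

Saturation; I_D = 0.545 mA

V_GS = V_G − V_S = 3.58 − 1.95 = 1.63 V; V_DS = V_D − V_S = 6.72 − 1.95 = 4.77 V.
V_ov = V_GS − V_t = 1.63 − 1.24 = 0.39 V.
Since V_DS = 4.77 V ≥ V_ov = 0.39 V, the device is in saturation.
I_D = ½ k_n V_ov² (1 + λ V_DS) = 0.5 × 6.3 × 0.39² × (1 + 0.029 × 4.77) = 0.545 mA.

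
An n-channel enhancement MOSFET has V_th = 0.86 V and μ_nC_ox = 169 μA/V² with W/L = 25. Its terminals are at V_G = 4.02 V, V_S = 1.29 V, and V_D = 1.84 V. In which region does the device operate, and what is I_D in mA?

V_GS = V_G − V_S = 4.02 − 1.29 = 2.73 V; V_DS = V_D − V_S = 1.84 − 1.29 = 0.55 V.
k_n = μ_nC_ox · (W/L) = 4.225 mA/V².
V_ov = V_GS − V_th = 2.73 − 0.86 = 1.87 V.
Since V_DS = 0.55 V < V_ov = 1.87 V, the device is in the triode region.
I_D = k_n [V_ov · V_DS − ½ V_DS²] = 4.225 × [1.87 × 0.55 − 0.5 × 0.55²] = 3.71 mA.

Triode; I_D = 3.71 mA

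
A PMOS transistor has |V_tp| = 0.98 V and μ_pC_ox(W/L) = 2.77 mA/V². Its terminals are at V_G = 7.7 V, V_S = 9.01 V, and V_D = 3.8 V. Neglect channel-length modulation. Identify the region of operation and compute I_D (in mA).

V_SG = V_S − V_G = 9.01 − 7.7 = 1.31 V; V_SD = V_S − V_D = 9.01 − 3.8 = 5.21 V.
V_ov = V_SG − |V_tp| = 1.31 − 0.98 = 0.33 V.
Since V_SD = 5.21 V ≥ V_ov = 0.33 V, the device is in saturation.
I_D = ½ k_p V_ov² = 0.5 × 2.77 × 0.33² = 0.151 mA.

Saturation; I_D = 0.151 mA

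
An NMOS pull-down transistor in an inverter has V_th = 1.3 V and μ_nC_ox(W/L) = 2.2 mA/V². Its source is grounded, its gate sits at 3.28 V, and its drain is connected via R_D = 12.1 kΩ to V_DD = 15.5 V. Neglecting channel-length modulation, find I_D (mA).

I_D = 1.26 mA

V_GS = V_G = 3.28 V, so V_ov = 3.28 − 1.3 = 1.98 V.
Assume saturation: I_D = ½ k_n V_ov² = 0.5 × 2.2 × 1.98² = 4.31 mA, giving V_DS = V_DD − I_D R_D = 15.5 − 4.31 × 12.1 = -36.7 V.
But -36.7 V < V_ov = 1.98 V, so the device is actually in triode.
In triode I_D = k_n[V_ov V_DS − ½ V_DS²] and I_D = (V_DD − V_DS)/R_D. Equating: 13.3 V_DS² − 53.71 V_DS + 15.5 = 0, giving V_DS = 0.313 V (the root below V_ov).
I_D = (15.5 − 0.313) / 12.1 = 1.26 mA.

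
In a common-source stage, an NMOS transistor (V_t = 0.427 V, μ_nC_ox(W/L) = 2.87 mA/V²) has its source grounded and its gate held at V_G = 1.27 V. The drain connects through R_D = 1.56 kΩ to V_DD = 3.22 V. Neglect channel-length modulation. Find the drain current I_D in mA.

I_D = 1.02 mA

V_GS = V_G = 1.27 V, so V_ov = 1.27 − 0.427 = 0.843 V.
Assume saturation: I_D = ½ k_n V_ov² = 0.5 × 2.87 × 0.843² = 1.02 mA, giving V_DS = V_DD − I_D R_D = 3.22 − 1.02 × 1.56 = 1.63 V.
V_DS = 1.63 V ≥ V_ov = 0.843 V, confirming saturation.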